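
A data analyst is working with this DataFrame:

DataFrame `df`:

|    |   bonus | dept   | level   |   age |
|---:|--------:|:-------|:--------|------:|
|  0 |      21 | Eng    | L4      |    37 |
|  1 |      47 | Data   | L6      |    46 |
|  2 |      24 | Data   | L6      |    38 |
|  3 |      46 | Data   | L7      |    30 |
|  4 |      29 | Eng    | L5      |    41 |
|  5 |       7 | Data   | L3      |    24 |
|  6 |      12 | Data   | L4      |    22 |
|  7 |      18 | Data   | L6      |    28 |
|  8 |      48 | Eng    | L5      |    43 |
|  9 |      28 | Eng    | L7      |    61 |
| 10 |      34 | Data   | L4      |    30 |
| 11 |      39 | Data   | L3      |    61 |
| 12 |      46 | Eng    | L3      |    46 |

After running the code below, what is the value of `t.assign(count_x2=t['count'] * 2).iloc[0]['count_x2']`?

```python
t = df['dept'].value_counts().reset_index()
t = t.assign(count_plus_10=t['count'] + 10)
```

value_counts of dept:
dept
Data    8
Eng     5
Name: count, dtype: int64
reset_index():
   dept  count
0  Data      8
1   Eng      5
add column count_plus_10 = t['count'] + 10:
   dept  count  count_plus_10
0  Data      8             18
1   Eng      5             15
add column count_x2 = t['count'] * 2:
   dept  count  count_plus_10  count_x2
0  Data      8             18        16
1   Eng      5             15        10

16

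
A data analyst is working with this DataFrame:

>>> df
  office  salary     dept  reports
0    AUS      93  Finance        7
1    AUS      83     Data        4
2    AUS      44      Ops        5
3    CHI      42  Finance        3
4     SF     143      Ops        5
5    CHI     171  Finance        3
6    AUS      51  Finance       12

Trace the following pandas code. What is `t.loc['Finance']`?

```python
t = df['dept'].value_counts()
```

value_counts of dept:
dept
Finance    4
Ops        2
Data       1
Name: count, dtype: int64
Finally, value at index 'Finance' = 4.

4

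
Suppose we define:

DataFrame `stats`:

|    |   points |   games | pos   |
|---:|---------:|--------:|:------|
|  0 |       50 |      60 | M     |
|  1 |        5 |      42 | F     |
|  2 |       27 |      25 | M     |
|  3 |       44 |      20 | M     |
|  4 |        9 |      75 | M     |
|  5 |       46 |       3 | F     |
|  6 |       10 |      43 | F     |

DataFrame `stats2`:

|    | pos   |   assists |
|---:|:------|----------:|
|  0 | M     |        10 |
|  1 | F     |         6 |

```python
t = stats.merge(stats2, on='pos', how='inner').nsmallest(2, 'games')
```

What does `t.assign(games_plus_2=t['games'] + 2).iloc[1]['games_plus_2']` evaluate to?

22

merge on 'pos' (how='inner') → 7 rows:
   points  games pos  assists
0      50     60   M       10
1       5     42   F        6
2      27     25   M       10
3      44     20   M       10
4       9     75   M       10
5      46      3   F        6
6      10     43   F        6
take 2 rows with smallest games:
   points  games pos  assists
5      46      3   F        6
3      44     20   M       10
add column games_plus_2 = t['games'] + 2:
   points  games pos  assists  games_plus_2
5      46      3   F        6             5
3      44     20   M       10            22
Taking the value at position 1, column 'games_plus_2' gives 22.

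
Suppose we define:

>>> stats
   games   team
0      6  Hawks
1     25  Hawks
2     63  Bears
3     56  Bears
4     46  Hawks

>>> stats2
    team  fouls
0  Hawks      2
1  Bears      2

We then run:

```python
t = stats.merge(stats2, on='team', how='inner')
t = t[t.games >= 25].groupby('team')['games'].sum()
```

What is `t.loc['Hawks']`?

merge on 'team' (how='inner') → 5 rows:
   games   team  fouls
0      6  Hawks      2
1     25  Hawks      2
2     63  Bears      2
3     56  Bears      2
4     46  Hawks      2
filter rows where games >= 25:
   games   team  fouls
1     25  Hawks      2
2     63  Bears      2
3     56  Bears      2
4     46  Hawks      2
group by team, sum of games:
team
Bears    119
Hawks     71
Name: games, dtype: int64

71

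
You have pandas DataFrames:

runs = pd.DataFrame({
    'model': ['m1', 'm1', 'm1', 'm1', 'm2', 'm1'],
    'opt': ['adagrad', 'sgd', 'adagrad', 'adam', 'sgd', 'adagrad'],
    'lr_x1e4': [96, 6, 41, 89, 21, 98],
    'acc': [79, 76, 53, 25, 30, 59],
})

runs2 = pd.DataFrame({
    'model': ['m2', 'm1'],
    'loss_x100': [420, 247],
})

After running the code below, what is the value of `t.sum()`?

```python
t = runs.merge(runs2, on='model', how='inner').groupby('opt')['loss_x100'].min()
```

741

merge on 'model' (how='inner') → 6 rows:
  model      opt  lr_x1e4  acc  loss_x100
0    m1  adagrad       96   79        247
1    m1      sgd        6   76        247
2    m1  adagrad       41   53        247
3    m1     adam       89   25        247
4    m2      sgd       21   30        420
5    m1  adagrad       98   59        247
group by opt, min of loss_x100:
opt
adagrad    247
adam       247
sgd        247
Name: loss_x100, dtype: int64
Hence 741.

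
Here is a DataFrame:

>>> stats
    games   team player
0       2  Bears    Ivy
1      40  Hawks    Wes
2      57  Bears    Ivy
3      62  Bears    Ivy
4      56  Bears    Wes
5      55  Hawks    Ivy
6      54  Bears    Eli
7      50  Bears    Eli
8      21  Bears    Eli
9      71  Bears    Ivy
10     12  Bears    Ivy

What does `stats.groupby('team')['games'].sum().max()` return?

385

group by team, sum of games:
team
Bears    385
Hawks     95
Name: games, dtype: int64
max of the resulting series → 385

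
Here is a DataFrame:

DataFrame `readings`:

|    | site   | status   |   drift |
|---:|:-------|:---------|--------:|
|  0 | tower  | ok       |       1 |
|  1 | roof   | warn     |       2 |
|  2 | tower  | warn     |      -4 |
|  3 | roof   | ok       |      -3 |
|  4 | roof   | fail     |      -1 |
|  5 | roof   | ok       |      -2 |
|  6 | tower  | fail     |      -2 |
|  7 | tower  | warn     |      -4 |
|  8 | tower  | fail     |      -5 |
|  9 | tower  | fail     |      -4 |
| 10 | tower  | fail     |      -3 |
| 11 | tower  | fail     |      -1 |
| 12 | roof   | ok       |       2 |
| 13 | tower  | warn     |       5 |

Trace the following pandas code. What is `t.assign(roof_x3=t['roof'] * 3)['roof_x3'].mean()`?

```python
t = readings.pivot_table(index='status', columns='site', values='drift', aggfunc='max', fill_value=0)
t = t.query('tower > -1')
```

6.0

pivot: rows=status, cols=site, max(drift):
site    roof  tower
status             
fail      -1     -1
ok         2      1
warn       2      5
filter rows where tower > -1:
site    roof  tower
status             
ok         2      1
warn       2      5
add column roof_x3 = t['roof'] * 3:
site    roof  tower  roof_x3
status                      
ok         2      1        6
warn       2      5        6
Hence 6.0.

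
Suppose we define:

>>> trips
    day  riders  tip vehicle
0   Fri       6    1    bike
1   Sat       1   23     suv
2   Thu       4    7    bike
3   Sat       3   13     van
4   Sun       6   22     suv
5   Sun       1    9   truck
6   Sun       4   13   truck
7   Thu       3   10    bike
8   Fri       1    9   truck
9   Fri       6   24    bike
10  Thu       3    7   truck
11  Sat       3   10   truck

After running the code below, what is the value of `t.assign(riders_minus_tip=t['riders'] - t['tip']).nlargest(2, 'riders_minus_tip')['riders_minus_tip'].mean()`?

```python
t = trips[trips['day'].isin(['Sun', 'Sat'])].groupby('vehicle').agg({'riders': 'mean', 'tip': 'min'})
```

filter rows where day in ['Sun', 'Sat']:
    day  riders  tip vehicle
1   Sat       1   23     suv
3   Sat       3   13     van
4   Sun       6   22     suv
5   Sun       1    9   truck
6   Sun       4   13   truck
11  Sat       3   10   truck
group by vehicle: mean(riders), min(tip):
           riders  tip
vehicle               
suv      3.500000   22
truck    2.666667    9
van      3.000000   13
add column riders_minus_tip = t['riders'] - t['tip']:
           riders  tip  riders_minus_tip
vehicle                                 
suv      3.500000   22        -18.500000
truck    2.666667    9         -6.333333
van      3.000000   13        -10.000000
take 2 rows with largest riders_minus_tip:
           riders  tip  riders_minus_tip
vehicle                                 
truck    2.666667    9         -6.333333
van      3.000000   13        -10.000000
Taking the mean of column 'riders_minus_tip' gives -8.16666666667.

-8.16666666667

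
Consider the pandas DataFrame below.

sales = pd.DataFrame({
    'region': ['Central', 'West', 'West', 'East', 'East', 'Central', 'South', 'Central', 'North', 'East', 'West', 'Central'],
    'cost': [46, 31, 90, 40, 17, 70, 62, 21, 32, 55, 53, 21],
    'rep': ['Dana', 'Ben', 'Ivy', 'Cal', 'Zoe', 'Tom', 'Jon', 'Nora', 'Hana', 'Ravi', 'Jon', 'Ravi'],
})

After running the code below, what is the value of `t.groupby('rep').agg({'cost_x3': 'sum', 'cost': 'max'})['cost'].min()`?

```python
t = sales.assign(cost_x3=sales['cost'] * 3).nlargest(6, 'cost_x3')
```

46

add column cost_x3 = sales['cost'] * 3:
     region  cost   rep  cost_x3
0   Central    46  Dana      138
1      West    31   Ben       93
2      West    90   Ivy      270
3      East    40   Cal      120
4      East    17   Zoe       51
5   Central    70   Tom      210
6     South    62   Jon      186
7   Central    21  Nora       63
8     North    32  Hana       96
9      East    55  Ravi      165
10     West    53   Jon      159
11  Central    21  Ravi       63
take 6 rows with largest cost_x3:
     region  cost   rep  cost_x3
2      West    90   Ivy      270
5   Central    70   Tom      210
6     South    62   Jon      186
9      East    55  Ravi      165
10     West    53   Jon      159
0   Central    46  Dana      138
group by rep: sum(cost_x3), max(cost):
      cost_x3  cost
rep                
Dana      138    46
Ivy       270    90
Jon       345    62
Ravi      165    55
Tom       210    70
Reading off the min of column 'cost', we get 46.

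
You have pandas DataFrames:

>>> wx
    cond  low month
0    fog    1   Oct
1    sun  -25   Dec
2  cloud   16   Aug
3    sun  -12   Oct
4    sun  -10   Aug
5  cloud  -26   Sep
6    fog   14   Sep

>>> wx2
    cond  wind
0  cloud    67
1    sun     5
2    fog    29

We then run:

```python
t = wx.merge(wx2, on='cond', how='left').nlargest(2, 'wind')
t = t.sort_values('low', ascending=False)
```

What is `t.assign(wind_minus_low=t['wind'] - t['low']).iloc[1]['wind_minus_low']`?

merge on 'cond' (how='left') → 7 rows:
    cond  low month  wind
0    fog    1   Oct    29
1    sun  -25   Dec     5
2  cloud   16   Aug    67
3    sun  -12   Oct     5
4    sun  -10   Aug     5
5  cloud  -26   Sep    67
6    fog   14   Sep    29
take 2 rows with largest wind:
    cond  low month  wind
2  cloud   16   Aug    67
5  cloud  -26   Sep    67
sort by low descending:
    cond  low month  wind
2  cloud   16   Aug    67
5  cloud  -26   Sep    67
add column wind_minus_low = t['wind'] - t['low']:
    cond  low month  wind  wind_minus_low
2  cloud   16   Aug    67              51
5  cloud  -26   Sep    67              93
The value at position 1, column 'wind_minus_low' is 93.

93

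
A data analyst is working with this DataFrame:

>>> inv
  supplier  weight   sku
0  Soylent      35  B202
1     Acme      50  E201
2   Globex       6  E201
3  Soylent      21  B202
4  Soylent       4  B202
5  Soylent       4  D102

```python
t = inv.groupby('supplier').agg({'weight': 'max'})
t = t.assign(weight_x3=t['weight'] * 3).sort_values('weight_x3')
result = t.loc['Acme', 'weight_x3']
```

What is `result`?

group by supplier, max of weight:
          weight
supplier        
Acme          50
Globex         6
Soylent       35
add column weight_x3 = t['weight'] * 3:
          weight  weight_x3
supplier                   
Acme          50        150
Globex         6         18
Soylent       35        105
sort by weight_x3:
          weight  weight_x3
supplier                   
Globex         6         18
Soylent       35        105
Acme          50        150

150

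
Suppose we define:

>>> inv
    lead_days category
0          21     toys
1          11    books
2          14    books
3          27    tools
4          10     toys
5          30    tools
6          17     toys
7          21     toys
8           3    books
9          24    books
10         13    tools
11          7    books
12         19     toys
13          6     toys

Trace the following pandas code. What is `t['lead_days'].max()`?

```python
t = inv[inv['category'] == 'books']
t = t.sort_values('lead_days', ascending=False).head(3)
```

24

filter rows where category == 'books':
    lead_days category
1          11    books
2          14    books
8           3    books
9          24    books
11          7    books
sort by lead_days descending:
    lead_days category
9          24    books
2          14    books
1          11    books
11          7    books
8           3    books
take first 3 rows:
   lead_days category
9         24    books
2         14    books
1         11    books
Hence 24.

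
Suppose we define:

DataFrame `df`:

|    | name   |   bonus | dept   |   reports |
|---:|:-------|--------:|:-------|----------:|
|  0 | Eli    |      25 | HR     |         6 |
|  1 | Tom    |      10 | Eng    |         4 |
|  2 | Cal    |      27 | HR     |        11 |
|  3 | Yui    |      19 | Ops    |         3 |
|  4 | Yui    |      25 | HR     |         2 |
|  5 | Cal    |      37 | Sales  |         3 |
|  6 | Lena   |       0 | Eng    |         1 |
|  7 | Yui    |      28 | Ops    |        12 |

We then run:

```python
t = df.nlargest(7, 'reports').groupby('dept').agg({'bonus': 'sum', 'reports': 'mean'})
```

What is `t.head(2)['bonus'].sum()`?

87

take 7 rows with largest reports:
  name  bonus   dept  reports
7  Yui     28    Ops       12
2  Cal     27     HR       11
0  Eli     25     HR        6
1  Tom     10    Eng        4
3  Yui     19    Ops        3
5  Cal     37  Sales        3
4  Yui     25     HR        2
group by dept: sum(bonus), mean(reports):
       bonus   reports
dept                  
Eng       10  4.000000
HR        77  6.333333
Ops       47  7.500000
Sales     37  3.000000
take first 2 rows:
      bonus   reports
dept                 
Eng      10  4.000000
HR       77  6.333333
sum of column 'bonus' → 87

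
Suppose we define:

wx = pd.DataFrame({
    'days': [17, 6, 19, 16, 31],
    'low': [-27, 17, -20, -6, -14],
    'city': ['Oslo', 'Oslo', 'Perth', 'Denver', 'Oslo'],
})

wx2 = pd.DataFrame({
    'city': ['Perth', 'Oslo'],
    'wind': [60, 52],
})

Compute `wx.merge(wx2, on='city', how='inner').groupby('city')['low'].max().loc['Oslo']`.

merge on 'city' (how='inner') → 4 rows:
   days  low   city  wind
0    17  -27   Oslo    52
1     6   17   Oslo    52
2    19  -20  Perth    60
3    31  -14   Oslo    52
group by city, max of low:
city
Oslo     17
Perth   -20
Name: low, dtype: int64
The value at index 'Oslo' is 17.

17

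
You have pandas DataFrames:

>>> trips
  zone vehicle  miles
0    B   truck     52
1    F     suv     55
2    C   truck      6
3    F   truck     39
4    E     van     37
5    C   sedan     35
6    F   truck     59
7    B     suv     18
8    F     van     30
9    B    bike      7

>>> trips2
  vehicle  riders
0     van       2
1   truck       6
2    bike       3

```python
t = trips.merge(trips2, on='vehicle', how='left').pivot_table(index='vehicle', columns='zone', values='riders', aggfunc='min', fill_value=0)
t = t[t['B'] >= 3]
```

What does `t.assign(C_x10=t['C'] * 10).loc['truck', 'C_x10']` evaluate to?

merge on 'vehicle' (how='left') → 10 rows:
  zone vehicle  miles  riders
0    B   truck     52     6.0
1    F     suv     55     NaN
2    C   truck      6     6.0
3    F   truck     39     6.0
4    E     van     37     2.0
5    C   sedan     35     NaN
6    F   truck     59     6.0
7    B     suv     18     NaN
8    F     van     30     2.0
9    B    bike      7     3.0
pivot: rows=vehicle, cols=zone, min(riders):
zone       B    C    E    F
vehicle                    
bike     3.0  0.0  0.0  0.0
truck    6.0  6.0  0.0  6.0
van      0.0  0.0  2.0  2.0
filter rows where B >= 3:
zone       B    C    E    F
vehicle                    
bike     3.0  0.0  0.0  0.0
truck    6.0  6.0  0.0  6.0
add column C_x10 = t['C'] * 10:
zone       B    C    E    F  C_x10
vehicle                           
bike     3.0  0.0  0.0  0.0    0.0
truck    6.0  6.0  0.0  6.0   60.0
Taking the value at row 'truck', column 'C_x10' gives 60.0.

60.0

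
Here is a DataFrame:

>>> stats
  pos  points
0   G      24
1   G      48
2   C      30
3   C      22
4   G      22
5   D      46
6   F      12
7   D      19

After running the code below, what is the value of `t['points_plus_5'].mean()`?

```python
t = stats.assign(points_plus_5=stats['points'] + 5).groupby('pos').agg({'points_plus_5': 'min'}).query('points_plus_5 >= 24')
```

26.0

add column points_plus_5 = stats['points'] + 5:
  pos  points  points_plus_5
0   G      24             29
1   G      48             53
2   C      30             35
3   C      22             27
4   G      22             27
5   D      46             51
6   F      12             17
7   D      19             24
group by pos, min of points_plus_5:
     points_plus_5
pos               
C               27
D               24
F               17
G               27
filter rows where points_plus_5 >= 24:
     points_plus_5
pos               
C               27
D               24
G               27
So mean() = 26.0.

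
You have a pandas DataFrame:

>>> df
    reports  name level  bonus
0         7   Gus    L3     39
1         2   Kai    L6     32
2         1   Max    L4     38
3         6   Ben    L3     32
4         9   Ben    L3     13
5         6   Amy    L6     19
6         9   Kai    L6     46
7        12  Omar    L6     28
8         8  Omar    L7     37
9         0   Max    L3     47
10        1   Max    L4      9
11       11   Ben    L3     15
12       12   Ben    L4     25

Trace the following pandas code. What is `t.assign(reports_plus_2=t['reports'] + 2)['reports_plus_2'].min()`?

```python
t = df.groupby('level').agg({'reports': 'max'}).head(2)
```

13

group by level, max of reports:
       reports
level         
L3          11
L4          12
L6          12
L7           8
take first 2 rows:
       reports
level         
L3          11
L4          12
add column reports_plus_2 = t['reports'] + 2:
       reports  reports_plus_2
level                         
L3          11              13
L4          12              14
Finally, min of column 'reports_plus_2' = 13.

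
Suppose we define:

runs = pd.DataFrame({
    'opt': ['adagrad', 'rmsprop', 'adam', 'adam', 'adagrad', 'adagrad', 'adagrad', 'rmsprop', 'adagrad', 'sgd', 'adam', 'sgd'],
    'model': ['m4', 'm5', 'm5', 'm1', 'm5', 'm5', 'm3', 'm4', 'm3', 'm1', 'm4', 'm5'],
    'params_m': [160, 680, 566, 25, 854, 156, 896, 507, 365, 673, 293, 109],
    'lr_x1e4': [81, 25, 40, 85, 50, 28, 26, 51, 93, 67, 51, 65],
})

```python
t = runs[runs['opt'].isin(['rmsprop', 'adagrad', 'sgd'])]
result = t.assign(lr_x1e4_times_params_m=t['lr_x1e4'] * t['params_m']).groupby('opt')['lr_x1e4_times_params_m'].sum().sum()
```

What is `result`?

212302

filter rows where opt in ['rmsprop', 'adagrad', 'sgd']:
        opt model  params_m  lr_x1e4
0   adagrad    m4       160       81
1   rmsprop    m5       680       25
4   adagrad    m5       854       50
5   adagrad    m5       156       28
6   adagrad    m3       896       26
7   rmsprop    m4       507       51
8   adagrad    m3       365       93
9       sgd    m1       673       67
11      sgd    m5       109       65
add column lr_x1e4_times_params_m = t['lr_x1e4'] * t['params_m']:
        opt model  params_m  lr_x1e4  lr_x1e4_times_params_m
0   adagrad    m4       160       81                   12960
1   rmsprop    m5       680       25                   17000
4   adagrad    m5       854       50                   42700
5   adagrad    m5       156       28                    4368
6   adagrad    m3       896       26                   23296
7   rmsprop    m4       507       51                   25857
8   adagrad    m3       365       93                   33945
9       sgd    m1       673       67                   45091
11      sgd    m5       109       65                    7085
group by opt, sum of lr_x1e4_times_params_m:
opt
adagrad    117269
rmsprop     42857
sgd         52176
Name: lr_x1e4_times_params_m, dtype: int64
The sum of the resulting series is 212302.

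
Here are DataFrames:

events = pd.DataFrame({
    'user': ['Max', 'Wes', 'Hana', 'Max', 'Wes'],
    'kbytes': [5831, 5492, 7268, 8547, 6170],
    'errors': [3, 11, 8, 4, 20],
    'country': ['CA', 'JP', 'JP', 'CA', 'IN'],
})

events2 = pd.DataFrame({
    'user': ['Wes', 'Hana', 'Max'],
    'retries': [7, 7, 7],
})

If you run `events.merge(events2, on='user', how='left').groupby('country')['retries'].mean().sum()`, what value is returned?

merge on 'user' (how='left') → 5 rows:
   user  kbytes  errors country  retries
0   Max    5831       3      CA        7
1   Wes    5492      11      JP        7
2  Hana    7268       8      JP        7
3   Max    8547       4      CA        7
4   Wes    6170      20      IN        7
group by country, mean of retries:
country
CA    7.0
IN    7.0
JP    7.0
Name: retries, dtype: float64
Finally, sum of the resulting series = 21.0.

21.0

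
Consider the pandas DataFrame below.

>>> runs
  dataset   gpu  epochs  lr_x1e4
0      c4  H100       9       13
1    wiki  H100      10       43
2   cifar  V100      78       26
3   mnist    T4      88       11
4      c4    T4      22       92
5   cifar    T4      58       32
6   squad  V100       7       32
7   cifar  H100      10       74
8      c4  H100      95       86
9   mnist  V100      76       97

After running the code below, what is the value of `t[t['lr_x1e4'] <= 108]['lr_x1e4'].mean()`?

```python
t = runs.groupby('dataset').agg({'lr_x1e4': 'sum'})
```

61.0

group by dataset, sum of lr_x1e4:
         lr_x1e4
dataset         
c4           191
cifar        132
mnist        108
squad         32
wiki          43
filter rows where lr_x1e4 <= 108:
         lr_x1e4
dataset         
mnist        108
squad         32
wiki          43
Reading off the mean of column 'lr_x1e4', we get 61.0.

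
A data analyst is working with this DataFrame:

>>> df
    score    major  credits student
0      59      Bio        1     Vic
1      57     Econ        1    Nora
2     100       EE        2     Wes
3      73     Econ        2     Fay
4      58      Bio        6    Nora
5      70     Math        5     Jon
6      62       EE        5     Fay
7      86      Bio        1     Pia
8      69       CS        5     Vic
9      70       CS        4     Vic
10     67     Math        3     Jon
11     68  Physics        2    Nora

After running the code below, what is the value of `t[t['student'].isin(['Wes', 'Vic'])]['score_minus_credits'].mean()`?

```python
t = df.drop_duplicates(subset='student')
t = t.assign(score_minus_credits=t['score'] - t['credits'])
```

drop duplicate student (keep=first):
   score major  credits student
0     59   Bio        1     Vic
1     57  Econ        1    Nora
2    100    EE        2     Wes
3     73  Econ        2     Fay
5     70  Math        5     Jon
7     86   Bio        1     Pia
add column score_minus_credits = t['score'] - t['credits']:
   score major  credits student  score_minus_credits
0     59   Bio        1     Vic                   58
1     57  Econ        1    Nora                   56
2    100    EE        2     Wes                   98
3     73  Econ        2     Fay                   71
5     70  Math        5     Jon                   65
7     86   Bio        1     Pia                   85
filter rows where student in ['Wes', 'Vic']:
   score major  credits student  score_minus_credits
0     59   Bio        1     Vic                   58
2    100    EE        2     Wes                   98

78.0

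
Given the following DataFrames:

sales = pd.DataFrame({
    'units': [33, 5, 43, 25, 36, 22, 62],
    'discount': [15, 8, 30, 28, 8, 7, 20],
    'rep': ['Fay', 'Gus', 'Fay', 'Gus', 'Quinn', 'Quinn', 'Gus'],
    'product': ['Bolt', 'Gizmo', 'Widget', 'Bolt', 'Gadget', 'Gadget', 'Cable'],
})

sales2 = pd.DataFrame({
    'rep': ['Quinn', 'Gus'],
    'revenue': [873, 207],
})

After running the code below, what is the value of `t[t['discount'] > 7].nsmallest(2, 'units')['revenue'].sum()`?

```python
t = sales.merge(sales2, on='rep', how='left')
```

merge on 'rep' (how='left') → 7 rows:
   units  discount    rep product  revenue
0     33        15    Fay    Bolt      NaN
1      5         8    Gus   Gizmo    207.0
2     43        30    Fay  Widget      NaN
3     25        28    Gus    Bolt    207.0
4     36         8  Quinn  Gadget    873.0
5     22         7  Quinn  Gadget    873.0
6     62        20    Gus   Cable    207.0
filter rows where discount > 7:
   units  discount    rep product  revenue
0     33        15    Fay    Bolt      NaN
1      5         8    Gus   Gizmo    207.0
2     43        30    Fay  Widget      NaN
3     25        28    Gus    Bolt    207.0
4     36         8  Quinn  Gadget    873.0
6     62        20    Gus   Cable    207.0
take 2 rows with smallest units:
   units  discount  rep product  revenue
1      5         8  Gus   Gizmo    207.0
3     25        28  Gus    Bolt    207.0

414.0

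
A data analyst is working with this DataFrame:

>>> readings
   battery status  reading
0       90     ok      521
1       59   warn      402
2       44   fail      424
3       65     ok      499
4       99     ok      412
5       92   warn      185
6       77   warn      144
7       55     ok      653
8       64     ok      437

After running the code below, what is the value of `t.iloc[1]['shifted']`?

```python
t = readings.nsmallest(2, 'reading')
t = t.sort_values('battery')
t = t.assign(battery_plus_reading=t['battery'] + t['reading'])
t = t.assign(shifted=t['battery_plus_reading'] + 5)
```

282

take 2 rows with smallest reading:
   battery status  reading
6       77   warn      144
5       92   warn      185
sort by battery:
   battery status  reading
6       77   warn      144
5       92   warn      185
add column battery_plus_reading = t['battery'] + t['reading']:
   battery status  reading  battery_plus_reading
6       77   warn      144                   221
5       92   warn      185                   277
add column shifted = t['battery_plus_reading'] + 5:
   battery status  reading  battery_plus_reading  shifted
6       77   warn      144                   221      226
5       92   warn      185                   277      282
value at position 1, column 'shifted' → 282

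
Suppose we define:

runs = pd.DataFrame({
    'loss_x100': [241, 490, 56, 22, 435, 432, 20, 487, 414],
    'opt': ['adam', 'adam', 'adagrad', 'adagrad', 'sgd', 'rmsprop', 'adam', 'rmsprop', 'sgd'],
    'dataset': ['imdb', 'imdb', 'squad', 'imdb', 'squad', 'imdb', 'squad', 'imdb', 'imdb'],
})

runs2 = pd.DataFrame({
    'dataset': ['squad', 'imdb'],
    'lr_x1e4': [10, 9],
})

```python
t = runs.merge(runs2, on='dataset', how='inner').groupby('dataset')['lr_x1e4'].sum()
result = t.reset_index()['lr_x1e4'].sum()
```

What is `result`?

merge on 'dataset' (how='inner') → 9 rows:
   loss_x100      opt dataset  lr_x1e4
0        241     adam    imdb        9
1        490     adam    imdb        9
2         56  adagrad   squad       10
3         22  adagrad    imdb        9
4        435      sgd   squad       10
5        432  rmsprop    imdb        9
6         20     adam   squad       10
7        487  rmsprop    imdb        9
8        414      sgd    imdb        9
group by dataset, sum of lr_x1e4:
dataset
imdb     54
squad    30
Name: lr_x1e4, dtype: int64
reset_index():
  dataset  lr_x1e4
0    imdb       54
1   squad       30

84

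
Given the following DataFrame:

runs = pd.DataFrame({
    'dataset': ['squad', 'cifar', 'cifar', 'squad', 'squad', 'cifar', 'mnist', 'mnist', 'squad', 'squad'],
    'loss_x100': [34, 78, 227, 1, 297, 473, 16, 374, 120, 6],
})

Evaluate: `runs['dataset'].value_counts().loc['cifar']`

value_counts of dataset:
dataset
squad    5
cifar    3
mnist    2
Name: count, dtype: int64
value at index 'cifar' → 3

3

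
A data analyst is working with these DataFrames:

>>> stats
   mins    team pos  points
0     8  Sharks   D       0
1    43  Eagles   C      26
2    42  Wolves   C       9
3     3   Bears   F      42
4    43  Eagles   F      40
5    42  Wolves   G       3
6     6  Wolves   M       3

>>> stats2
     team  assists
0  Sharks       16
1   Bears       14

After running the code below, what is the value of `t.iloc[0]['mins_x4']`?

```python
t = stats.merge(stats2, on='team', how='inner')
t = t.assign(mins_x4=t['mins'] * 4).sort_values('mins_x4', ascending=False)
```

32

merge on 'team' (how='inner') → 2 rows:
   mins    team pos  points  assists
0     8  Sharks   D       0       16
1     3   Bears   F      42       14
add column mins_x4 = t['mins'] * 4:
   mins    team pos  points  assists  mins_x4
0     8  Sharks   D       0       16       32
1     3   Bears   F      42       14       12
sort by mins_x4 descending:
   mins    team pos  points  assists  mins_x4
0     8  Sharks   D       0       16       32
1     3   Bears   F      42       14       12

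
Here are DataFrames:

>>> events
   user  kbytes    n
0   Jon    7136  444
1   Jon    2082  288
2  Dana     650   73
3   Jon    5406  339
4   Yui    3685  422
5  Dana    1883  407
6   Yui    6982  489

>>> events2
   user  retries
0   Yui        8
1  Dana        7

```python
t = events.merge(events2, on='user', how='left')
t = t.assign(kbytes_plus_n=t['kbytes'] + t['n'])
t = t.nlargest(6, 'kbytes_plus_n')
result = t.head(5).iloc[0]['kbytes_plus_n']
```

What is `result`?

merge on 'user' (how='left') → 7 rows:
   user  kbytes    n  retries
0   Jon    7136  444      NaN
1   Jon    2082  288      NaN
2  Dana     650   73      7.0
3   Jon    5406  339      NaN
4   Yui    3685  422      8.0
5  Dana    1883  407      7.0
6   Yui    6982  489      8.0
add column kbytes_plus_n = t['kbytes'] + t['n']:
   user  kbytes    n  retries  kbytes_plus_n
0   Jon    7136  444      NaN           7580
1   Jon    2082  288      NaN           2370
2  Dana     650   73      7.0            723
3   Jon    5406  339      NaN           5745
4   Yui    3685  422      8.0           4107
5  Dana    1883  407      7.0           2290
6   Yui    6982  489      8.0           7471
take 6 rows with largest kbytes_plus_n:
   user  kbytes    n  retries  kbytes_plus_n
0   Jon    7136  444      NaN           7580
6   Yui    6982  489      8.0           7471
3   Jon    5406  339      NaN           5745
4   Yui    3685  422      8.0           4107
1   Jon    2082  288      NaN           2370
5  Dana    1883  407      7.0           2290
take first 5 rows:
  user  kbytes    n  retries  kbytes_plus_n
0  Jon    7136  444      NaN           7580
6  Yui    6982  489      8.0           7471
3  Jon    5406  339      NaN           5745
4  Yui    3685  422      8.0           4107
1  Jon    2082  288      NaN           2370
So iloc[0]['kbytes_plus_n'] = 7580.

7580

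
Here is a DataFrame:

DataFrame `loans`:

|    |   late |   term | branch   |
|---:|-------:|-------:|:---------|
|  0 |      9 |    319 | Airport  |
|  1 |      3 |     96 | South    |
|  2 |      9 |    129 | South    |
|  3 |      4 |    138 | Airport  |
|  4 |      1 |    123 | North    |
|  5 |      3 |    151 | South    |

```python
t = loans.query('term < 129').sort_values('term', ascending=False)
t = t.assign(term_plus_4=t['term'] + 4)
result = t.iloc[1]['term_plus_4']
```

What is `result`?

filter rows where term < 129:
   late  term branch
1     3    96  South
4     1   123  North
sort by term descending:
   late  term branch
4     1   123  North
1     3    96  South
add column term_plus_4 = t['term'] + 4:
   late  term branch  term_plus_4
4     1   123  North          127
1     3    96  South          100
Reading off the value at position 1, column 'term_plus_4', we get 100.

100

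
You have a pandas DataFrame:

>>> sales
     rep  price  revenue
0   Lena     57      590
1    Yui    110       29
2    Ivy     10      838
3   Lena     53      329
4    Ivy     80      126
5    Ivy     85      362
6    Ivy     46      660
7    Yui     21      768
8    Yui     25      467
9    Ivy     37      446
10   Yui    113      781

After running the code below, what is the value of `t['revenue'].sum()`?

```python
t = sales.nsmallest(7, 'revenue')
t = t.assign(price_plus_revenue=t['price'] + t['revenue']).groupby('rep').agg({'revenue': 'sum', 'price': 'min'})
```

take 7 rows with smallest revenue:
    rep  price  revenue
1   Yui    110       29
4   Ivy     80      126
3  Lena     53      329
5   Ivy     85      362
9   Ivy     37      446
8   Yui     25      467
0  Lena     57      590
add column price_plus_revenue = t['price'] + t['revenue']:
    rep  price  revenue  price_plus_revenue
1   Yui    110       29                 139
4   Ivy     80      126                 206
3  Lena     53      329                 382
5   Ivy     85      362                 447
9   Ivy     37      446                 483
8   Yui     25      467                 492
0  Lena     57      590                 647
group by rep: sum(revenue), min(price):
      revenue  price
rep                 
Ivy       934     37
Lena      919     53
Yui       496     25

2349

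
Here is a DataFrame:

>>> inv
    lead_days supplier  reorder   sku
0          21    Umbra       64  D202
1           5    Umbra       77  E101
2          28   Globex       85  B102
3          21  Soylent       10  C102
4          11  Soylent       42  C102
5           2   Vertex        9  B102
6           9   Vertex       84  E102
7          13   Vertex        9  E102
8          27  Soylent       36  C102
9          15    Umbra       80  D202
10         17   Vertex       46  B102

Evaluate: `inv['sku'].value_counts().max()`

3

value_counts of sku:
sku
B102    3
C102    3
D202    2
E102    2
E101    1
Name: count, dtype: int64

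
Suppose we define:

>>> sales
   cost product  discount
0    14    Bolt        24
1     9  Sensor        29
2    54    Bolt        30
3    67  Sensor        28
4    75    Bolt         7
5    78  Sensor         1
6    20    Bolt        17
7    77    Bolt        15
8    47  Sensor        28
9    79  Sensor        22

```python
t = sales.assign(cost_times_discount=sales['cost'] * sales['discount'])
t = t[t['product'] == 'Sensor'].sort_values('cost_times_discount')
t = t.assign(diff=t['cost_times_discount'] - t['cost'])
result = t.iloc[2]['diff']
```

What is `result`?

add column cost_times_discount = sales['cost'] * sales['discount']:
   cost product  discount  cost_times_discount
0    14    Bolt        24                  336
1     9  Sensor        29                  261
2    54    Bolt        30                 1620
3    67  Sensor        28                 1876
4    75    Bolt         7                  525
5    78  Sensor         1                   78
6    20    Bolt        17                  340
7    77    Bolt        15                 1155
8    47  Sensor        28                 1316
9    79  Sensor        22                 1738
filter rows where product == 'Sensor':
   cost product  discount  cost_times_discount
1     9  Sensor        29                  261
3    67  Sensor        28                 1876
5    78  Sensor         1                   78
8    47  Sensor        28                 1316
9    79  Sensor        22                 1738
sort by cost_times_discount:
   cost product  discount  cost_times_discount
5    78  Sensor         1                   78
1     9  Sensor        29                  261
8    47  Sensor        28                 1316
9    79  Sensor        22                 1738
3    67  Sensor        28                 1876
add column diff = t['cost_times_discount'] - t['cost']:
   cost product  discount  cost_times_discount  diff
5    78  Sensor         1                   78     0
1     9  Sensor        29                  261   252
8    47  Sensor        28                 1316  1269
9    79  Sensor        22                 1738  1659
3    67  Sensor        28                 1876  1809
Then the value at position 2, column 'diff': 1269

1269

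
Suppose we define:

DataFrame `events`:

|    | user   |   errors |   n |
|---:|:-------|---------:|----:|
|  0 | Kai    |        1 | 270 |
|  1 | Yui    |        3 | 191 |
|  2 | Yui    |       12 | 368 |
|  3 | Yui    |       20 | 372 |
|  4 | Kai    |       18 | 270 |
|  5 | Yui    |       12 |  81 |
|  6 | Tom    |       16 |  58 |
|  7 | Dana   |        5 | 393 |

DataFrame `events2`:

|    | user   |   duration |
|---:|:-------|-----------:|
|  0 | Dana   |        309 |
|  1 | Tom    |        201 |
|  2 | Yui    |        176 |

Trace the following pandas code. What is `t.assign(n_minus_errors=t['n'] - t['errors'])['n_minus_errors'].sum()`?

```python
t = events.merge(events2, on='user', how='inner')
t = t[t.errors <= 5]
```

merge on 'user' (how='inner') → 6 rows:
   user  errors    n  duration
0   Yui       3  191       176
1   Yui      12  368       176
2   Yui      20  372       176
3   Yui      12   81       176
4   Tom      16   58       201
5  Dana       5  393       309
filter rows where errors <= 5:
   user  errors    n  duration
0   Yui       3  191       176
5  Dana       5  393       309
add column n_minus_errors = t['n'] - t['errors']:
   user  errors    n  duration  n_minus_errors
0   Yui       3  191       176             188
5  Dana       5  393       309             388
Then the sum of column 'n_minus_errors': 576

576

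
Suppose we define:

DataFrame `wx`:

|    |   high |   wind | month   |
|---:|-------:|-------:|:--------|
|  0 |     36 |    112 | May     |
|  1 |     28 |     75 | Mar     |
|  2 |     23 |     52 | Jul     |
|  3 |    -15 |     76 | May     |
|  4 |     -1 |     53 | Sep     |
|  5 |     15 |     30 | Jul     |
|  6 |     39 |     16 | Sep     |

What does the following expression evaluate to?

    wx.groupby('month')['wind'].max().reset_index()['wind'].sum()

group by month, max of wind:
month
Jul     52
Mar     75
May    112
Sep     53
Name: wind, dtype: int64
reset_index():
  month  wind
0   Jul    52
1   Mar    75
2   May   112
3   Sep    53

292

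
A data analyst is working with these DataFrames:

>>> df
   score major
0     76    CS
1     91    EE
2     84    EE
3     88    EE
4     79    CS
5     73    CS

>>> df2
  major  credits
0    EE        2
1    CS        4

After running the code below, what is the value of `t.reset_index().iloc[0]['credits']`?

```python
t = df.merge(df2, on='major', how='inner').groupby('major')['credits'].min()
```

4

merge on 'major' (how='inner') → 6 rows:
   score major  credits
0     76    CS        4
1     91    EE        2
2     84    EE        2
3     88    EE        2
4     79    CS        4
5     73    CS        4
group by major, min of credits:
major
CS    4
EE    2
Name: credits, dtype: int64
reset_index():
  major  credits
0    CS        4
1    EE        2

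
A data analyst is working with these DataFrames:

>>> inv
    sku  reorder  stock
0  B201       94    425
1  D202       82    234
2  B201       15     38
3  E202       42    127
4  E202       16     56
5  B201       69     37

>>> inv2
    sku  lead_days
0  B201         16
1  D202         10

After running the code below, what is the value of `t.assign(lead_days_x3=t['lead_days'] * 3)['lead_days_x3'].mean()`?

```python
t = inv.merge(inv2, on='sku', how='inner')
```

merge on 'sku' (how='inner') → 4 rows:
    sku  reorder  stock  lead_days
0  B201       94    425         16
1  D202       82    234         10
2  B201       15     38         16
3  B201       69     37         16
add column lead_days_x3 = t['lead_days'] * 3:
    sku  reorder  stock  lead_days  lead_days_x3
0  B201       94    425         16            48
1  D202       82    234         10            30
2  B201       15     38         16            48
3  B201       69     37         16            48
Then the mean of column 'lead_days_x3': 43.5

43.5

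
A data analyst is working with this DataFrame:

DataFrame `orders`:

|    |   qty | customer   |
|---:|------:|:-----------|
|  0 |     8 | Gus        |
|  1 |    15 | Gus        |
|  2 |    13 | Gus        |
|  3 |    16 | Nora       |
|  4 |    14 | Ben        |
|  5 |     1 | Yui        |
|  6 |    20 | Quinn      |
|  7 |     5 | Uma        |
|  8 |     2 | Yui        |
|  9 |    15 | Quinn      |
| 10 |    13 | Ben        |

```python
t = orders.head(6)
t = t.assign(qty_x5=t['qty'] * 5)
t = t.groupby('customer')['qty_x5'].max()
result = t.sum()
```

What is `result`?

take first 6 rows:
   qty customer
0    8      Gus
1   15      Gus
2   13      Gus
3   16     Nora
4   14      Ben
5    1      Yui
add column qty_x5 = t['qty'] * 5:
   qty customer  qty_x5
0    8      Gus      40
1   15      Gus      75
2   13      Gus      65
3   16     Nora      80
4   14      Ben      70
5    1      Yui       5
group by customer, max of qty_x5:
customer
Ben     70
Gus     75
Nora    80
Yui      5
Name: qty_x5, dtype: int64
Taking the sum of the resulting series gives 230.

230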